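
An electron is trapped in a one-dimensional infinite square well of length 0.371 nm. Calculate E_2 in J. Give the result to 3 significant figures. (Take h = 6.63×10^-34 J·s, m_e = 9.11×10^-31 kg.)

E_2 = 1.75×10^-18 J

For an infinite well E_n = n²h²/(8m_eL²), so E_1 = h²/(8m_eL²) = (6.63×10^-34)²/(8·9.11×10^-31·(3.71×10^-10 m)²) = 4.382×10^-19 J.
Then E_2 = 2²·E_1 = 4·4.382×10^-19 J = 1.75×10^-18 J.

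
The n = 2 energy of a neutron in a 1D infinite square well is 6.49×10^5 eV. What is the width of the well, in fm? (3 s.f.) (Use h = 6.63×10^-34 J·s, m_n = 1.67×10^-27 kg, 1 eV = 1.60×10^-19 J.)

L = 35.6 fm

From E_n = n²h²/(8m_nL²), L = n·h/√(8m_nE_n).
E_2 = 6.49×10^5 eV = 1.038×10^-13 J, so L = 2·6.63×10^-34/√(8·1.67×10^-27·1.038×10^-13) = 3.56×10^-14 m = 35.6 fm.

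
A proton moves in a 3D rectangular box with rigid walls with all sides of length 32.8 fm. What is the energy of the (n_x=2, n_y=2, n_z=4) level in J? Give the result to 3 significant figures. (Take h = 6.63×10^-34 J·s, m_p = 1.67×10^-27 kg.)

E = 7.34×10^-13 J

For a 3D rectangular well E = (h²/8m_p)·Σ n_i²/L_i² = (6.63×10^-34)²/(8·1.67×10^-27) · [2²/(32.8 fm)² + 2²/(32.8 fm)² + 4²/(32.8 fm)²].
Evaluating gives E = 7.34×10^-13 J.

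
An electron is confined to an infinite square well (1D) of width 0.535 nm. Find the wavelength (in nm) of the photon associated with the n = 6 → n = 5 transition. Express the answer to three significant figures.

E_1 = h²/(8m_eL²) = 2.105×10^-19 J, so ΔE = (6² − 5²)E_1 = 2.316×10^-18 J.
λ = hc/ΔE = (6.626×10^-34·2.998×10^8)/2.316×10^-18 = 8.58×10^-8 m = 85.8 nm.

λ = 85.8 nm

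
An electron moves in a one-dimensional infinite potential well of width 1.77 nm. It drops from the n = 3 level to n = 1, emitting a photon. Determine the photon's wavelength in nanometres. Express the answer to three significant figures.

λ = 1.29×10^3 nm

E_1 = h²/(8m_eL²) = 1.923×10^-20 J, so ΔE = (3² − 1²)E_1 = 1.538×10^-19 J.
λ = hc/ΔE = (6.626×10^-34·2.998×10^8)/1.538×10^-19 = 1.29×10^-6 m = 1.29×10^3 nm.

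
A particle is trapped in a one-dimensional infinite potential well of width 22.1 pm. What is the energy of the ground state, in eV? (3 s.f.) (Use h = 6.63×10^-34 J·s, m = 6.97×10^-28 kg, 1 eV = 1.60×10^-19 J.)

E_1 = 1.01 eV

For an infinite well E_n = n²h²/(8mL²), so E_1 = h²/(8mL²) = (6.63×10^-34)²/(8·6.97×10^-28·(2.21×10^-11 m)²) = 1.614×10^-19 J.
Converting, E_1 = 1.614×10^-19 J / (1.60×10^-19 J/eV) = 1.01 eV.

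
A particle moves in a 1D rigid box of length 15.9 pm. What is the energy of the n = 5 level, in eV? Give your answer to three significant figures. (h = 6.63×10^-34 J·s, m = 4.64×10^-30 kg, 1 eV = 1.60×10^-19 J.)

E_5 = 7.32×10^3 eV

For an infinite well E_n = n²h²/(8mL²), so E_1 = h²/(8mL²) = (6.63×10^-34)²/(8·4.64×10^-30·(1.59×10^-11 m)²) = 4.684×10^-17 J.
Then E_5 = 5²·E_1 = 25·4.684×10^-17 J = 1.171×10^-15 J.
Converting, E_5 = 1.171×10^-15 J / (1.60×10^-19 J/eV) = 7.32×10^3 eV.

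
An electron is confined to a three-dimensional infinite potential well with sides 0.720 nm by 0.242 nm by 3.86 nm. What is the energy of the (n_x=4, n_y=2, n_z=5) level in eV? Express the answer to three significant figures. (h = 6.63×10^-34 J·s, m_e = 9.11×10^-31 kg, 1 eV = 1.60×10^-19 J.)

For a 3D rectangular well E = (h²/8m_e)·Σ n_i²/L_i² = (6.63×10^-34)²/(8·9.11×10^-31) · [4²/(0.720 nm)² + 2²/(0.242 nm)² + 5²/(3.86 nm)²].
Evaluating gives E = 6.082×10^-18 J = 38.0 eV.

E = 38.0 eV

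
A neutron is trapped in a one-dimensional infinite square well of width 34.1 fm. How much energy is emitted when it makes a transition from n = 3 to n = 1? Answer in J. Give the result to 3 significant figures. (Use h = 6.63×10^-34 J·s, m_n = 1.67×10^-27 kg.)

|ΔE| = 2.26×10^-13 J

E_1 = h²/(8m_nL²) = 2.830×10^-14 J.
|ΔE| = |3² − 1²|·E_1 = 8·2.830×10^-14 J = 2.26×10^-13 J.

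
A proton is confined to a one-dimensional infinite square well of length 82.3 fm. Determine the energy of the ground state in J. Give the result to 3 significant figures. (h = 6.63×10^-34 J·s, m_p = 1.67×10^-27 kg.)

For an infinite well E_n = n²h²/(8m_pL²), so E_1 = h²/(8m_pL²) = (6.63×10^-34)²/(8·1.67×10^-27·(8.23×10^-14 m)²) = 4.858×10^-15 J.

E_1 = 4.86×10^-15 J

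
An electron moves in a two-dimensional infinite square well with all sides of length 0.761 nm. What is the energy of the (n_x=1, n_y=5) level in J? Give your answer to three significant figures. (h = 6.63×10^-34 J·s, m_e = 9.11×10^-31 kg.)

For a 2D rectangular well E = (h²/8m_e)·Σ n_i²/L_i² = (6.63×10^-34)²/(8·9.11×10^-31) · [1²/(0.761 nm)² + 5²/(0.761 nm)²].
Evaluating gives E = 2.71×10^-18 J.

E = 2.71×10^-18 J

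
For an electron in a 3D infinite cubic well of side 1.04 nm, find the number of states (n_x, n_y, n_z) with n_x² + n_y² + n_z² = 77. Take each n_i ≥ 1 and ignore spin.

The level has n_x² + n_y² + n_z² = 77. The ordered positive-integer solutions are (2, 3, 8), (2, 8, 3), (3, 2, 8), (3, 8, 2), (4, 5, 6), (4, 6, 5), (5, 4, 6), (5, 6, 4), (6, 4, 5), (6, 5, 4), (8, 2, 3), (8, 3, 2).
That gives 12 states.

degeneracy = 12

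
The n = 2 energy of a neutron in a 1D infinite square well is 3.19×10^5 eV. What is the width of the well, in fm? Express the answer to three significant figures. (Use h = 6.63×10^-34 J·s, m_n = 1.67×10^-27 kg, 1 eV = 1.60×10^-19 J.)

From E_n = n²h²/(8m_nL²), L = n·h/√(8m_nE_n).
E_2 = 3.19×10^5 eV = 5.104×10^-14 J, so L = 2·6.63×10^-34/√(8·1.67×10^-27·5.104×10^-14) = 5.08×10^-14 m = 50.8 fm.

L = 50.8 fm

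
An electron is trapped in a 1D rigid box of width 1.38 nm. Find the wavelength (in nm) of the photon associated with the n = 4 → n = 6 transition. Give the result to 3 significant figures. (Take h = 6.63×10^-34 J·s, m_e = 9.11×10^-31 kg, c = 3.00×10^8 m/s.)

E_1 = h²/(8m_eL²) = 3.167×10^-20 J, so ΔE = (6² − 4²)E_1 = 6.334×10^-19 J.
λ = hc/ΔE = (6.63×10^-34·3.00×10^8)/6.334×10^-19 = 3.14×10^-7 m = 314 nm.

λ = 314 nm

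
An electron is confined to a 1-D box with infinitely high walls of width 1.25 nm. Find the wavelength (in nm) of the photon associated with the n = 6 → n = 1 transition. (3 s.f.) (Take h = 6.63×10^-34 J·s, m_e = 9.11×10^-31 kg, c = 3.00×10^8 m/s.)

E_1 = h²/(8m_eL²) = 3.860×10^-20 J, so ΔE = (6² − 1²)E_1 = 1.351×10^-18 J.
λ = hc/ΔE = (6.63×10^-34·3.00×10^8)/1.351×10^-18 = 1.47×10^-7 m = 147 nm.

λ = 147 nm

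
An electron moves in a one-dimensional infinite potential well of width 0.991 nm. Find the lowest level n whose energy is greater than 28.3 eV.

E_1 = h²/(8m_eL²) = 6.135×10^-20 J = 0.3830 eV.
Need n² > 28.3/0.3830 = 73.89, i.e. n > 8.596.
The smallest integer satisfying this is n = 9.

n = 9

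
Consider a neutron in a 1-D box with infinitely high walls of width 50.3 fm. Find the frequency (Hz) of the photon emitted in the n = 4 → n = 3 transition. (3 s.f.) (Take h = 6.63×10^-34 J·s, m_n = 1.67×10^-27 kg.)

f = 1.37×10^20 Hz

E_1 = h²/(8m_nL²) = 1.300×10^-14 J and ΔE = (4² − 3²)E_1 = 9.100×10^-14 J.
f = ΔE/h = 9.100×10^-14/6.63×10^-34 = 1.37×10^20 Hz.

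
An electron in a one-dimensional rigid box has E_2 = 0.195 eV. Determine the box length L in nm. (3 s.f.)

From E_n = n²h²/(8m_eL²), L = n·h/√(8m_eE_n).
E_2 = 0.195 eV = 3.124×10^-20 J, so L = 2·6.626×10^-34/√(8·9.109×10^-31·3.124×10^-20) = 2.78×10^-9 m = 2.78 nm.

L = 2.78 nm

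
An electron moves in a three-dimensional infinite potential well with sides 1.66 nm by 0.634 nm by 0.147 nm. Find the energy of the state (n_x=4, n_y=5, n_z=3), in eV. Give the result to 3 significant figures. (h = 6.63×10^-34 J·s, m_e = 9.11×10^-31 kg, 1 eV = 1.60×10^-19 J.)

E = 183 eV

For a 3D rectangular well E = (h²/8m_e)·Σ n_i²/L_i² = (6.63×10^-34)²/(8·9.11×10^-31) · [4²/(1.66 nm)² + 5²/(0.634 nm)² + 3²/(0.147 nm)²].
Evaluating gives E = 2.922×10^-17 J = 183 eV.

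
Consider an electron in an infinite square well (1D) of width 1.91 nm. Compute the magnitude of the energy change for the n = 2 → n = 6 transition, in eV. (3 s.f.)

E_1 = h²/(8m_eL²) = 1.651×10^-20 J.
|ΔE| = |2² − 6²|·E_1 = 32·1.651×10^-20 J = 5.283×10^-19 J = 3.30 eV.

|ΔE| = 3.30 eV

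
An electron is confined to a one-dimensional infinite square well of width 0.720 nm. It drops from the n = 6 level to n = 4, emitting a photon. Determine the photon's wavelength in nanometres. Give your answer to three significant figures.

λ = 85.5 nm

E_1 = h²/(8m_eL²) = 1.162×10^-19 J, so ΔE = (6² − 4²)E_1 = 2.324×10^-18 J.
λ = hc/ΔE = (6.626×10^-34·2.998×10^8)/2.324×10^-18 = 8.55×10^-8 m = 85.5 nm.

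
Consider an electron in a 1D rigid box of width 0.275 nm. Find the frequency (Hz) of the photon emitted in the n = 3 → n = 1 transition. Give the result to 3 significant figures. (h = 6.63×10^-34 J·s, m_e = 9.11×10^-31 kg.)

f = 9.62×10^15 Hz

E_1 = h²/(8m_eL²) = 7.975×10^-19 J and ΔE = (3² − 1²)E_1 = 6.380×10^-18 J.
f = ΔE/h = 6.380×10^-18/6.63×10^-34 = 9.62×10^15 Hz.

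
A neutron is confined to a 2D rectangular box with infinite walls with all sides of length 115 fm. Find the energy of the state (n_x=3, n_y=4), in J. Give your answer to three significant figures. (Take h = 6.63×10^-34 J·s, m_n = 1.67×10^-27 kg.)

E = 6.22×10^-14 J

For a 2D rectangular well E = (h²/8m_n)·Σ n_i²/L_i² = (6.63×10^-34)²/(8·1.67×10^-27) · [3²/(115 fm)² + 4²/(115 fm)²].
Evaluating gives E = 6.22×10^-14 J.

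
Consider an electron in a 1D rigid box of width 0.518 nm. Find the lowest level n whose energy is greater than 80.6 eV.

E_1 = h²/(8m_eL²) = 2.245×10^-19 J = 1.401 eV.
Need n² > 80.6/1.401 = 57.53, i.e. n > 7.585.
The smallest integer satisfying this is n = 8.

n = 8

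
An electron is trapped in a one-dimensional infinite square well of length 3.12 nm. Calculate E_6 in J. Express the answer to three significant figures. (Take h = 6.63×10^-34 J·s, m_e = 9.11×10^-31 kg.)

For an infinite well E_n = n²h²/(8m_eL²), so E_1 = h²/(8m_eL²) = (6.63×10^-34)²/(8·9.11×10^-31·(3.12×10^-9 m)²) = 6.196×10^-21 J.
Then E_6 = 6²·E_1 = 36·6.196×10^-21 J = 2.23×10^-19 J.

E_6 = 2.23×10^-19 J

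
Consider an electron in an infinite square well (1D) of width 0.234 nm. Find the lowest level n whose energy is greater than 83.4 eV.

n = 4

E_1 = h²/(8m_eL²) = 1.100×10^-18 J = 6.866 eV.
Need n² > 83.4/6.866 = 12.15, i.e. n > 3.486.
The smallest integer satisfying this is n = 4.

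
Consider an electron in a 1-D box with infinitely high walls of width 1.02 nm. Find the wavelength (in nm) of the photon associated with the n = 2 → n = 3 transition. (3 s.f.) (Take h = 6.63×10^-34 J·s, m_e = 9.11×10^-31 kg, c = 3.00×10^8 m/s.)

λ = 686 nm

E_1 = h²/(8m_eL²) = 5.797×10^-20 J, so ΔE = (3² − 2²)E_1 = 2.898×10^-19 J.
λ = hc/ΔE = (6.63×10^-34·3.00×10^8)/2.898×10^-19 = 6.86×10^-7 m = 686 nm.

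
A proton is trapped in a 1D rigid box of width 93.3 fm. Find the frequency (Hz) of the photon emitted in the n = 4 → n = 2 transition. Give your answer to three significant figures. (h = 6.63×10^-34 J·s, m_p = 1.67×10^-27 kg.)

E_1 = h²/(8m_pL²) = 3.780×10^-15 J and ΔE = (4² − 2²)E_1 = 4.536×10^-14 J.
f = ΔE/h = 4.536×10^-14/6.63×10^-34 = 6.84×10^19 Hz.

f = 6.84×10^19 Hz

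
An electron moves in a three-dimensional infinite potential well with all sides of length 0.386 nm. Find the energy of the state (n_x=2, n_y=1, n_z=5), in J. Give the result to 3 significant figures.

E = 1.21×10^-17 J

For a 3D rectangular well E = (h²/8m_e)·Σ n_i²/L_i² = (6.626×10^-34)²/(8·9.109×10^-31) · [2²/(0.386 nm)² + 1²/(0.386 nm)² + 5²/(0.386 nm)²].
Evaluating gives E = 1.21×10^-17 J.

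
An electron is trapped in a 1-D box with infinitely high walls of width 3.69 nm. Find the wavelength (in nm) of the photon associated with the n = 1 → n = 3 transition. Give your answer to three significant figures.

E_1 = h²/(8m_eL²) = 4.425×10^-21 J, so ΔE = (3² − 1²)E_1 = 3.540×10^-20 J.
λ = hc/ΔE = (6.626×10^-34·2.998×10^8)/3.540×10^-20 = 5.61×10^-6 m = 5.61×10^3 nm.

λ = 5.61×10^3 nm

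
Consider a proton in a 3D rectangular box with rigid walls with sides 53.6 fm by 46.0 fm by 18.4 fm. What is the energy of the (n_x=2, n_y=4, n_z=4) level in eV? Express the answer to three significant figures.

E = 1.15×10^7 eV

For a 3D rectangular well E = (h²/8m_p)·Σ n_i²/L_i² = (6.626×10^-34)²/(8·1.673×10^-27) · [2²/(53.6 fm)² + 4²/(46.0 fm)² + 4²/(18.4 fm)²].
Evaluating gives E = 1.844×10^-12 J = 1.15×10^7 eV.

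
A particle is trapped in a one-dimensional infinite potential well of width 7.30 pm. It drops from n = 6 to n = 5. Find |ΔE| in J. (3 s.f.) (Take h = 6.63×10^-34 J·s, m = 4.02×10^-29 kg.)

E_1 = h²/(8mL²) = 2.565×10^-17 J.
|ΔE| = |6² − 5²|·E_1 = 11·2.565×10^-17 J = 2.82×10^-16 J.

|ΔE| = 2.82×10^-16 J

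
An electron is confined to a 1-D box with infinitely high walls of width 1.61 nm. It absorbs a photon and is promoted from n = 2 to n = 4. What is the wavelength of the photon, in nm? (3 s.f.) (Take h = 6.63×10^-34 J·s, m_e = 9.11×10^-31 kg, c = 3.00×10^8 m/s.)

λ = 712 nm

E_1 = h²/(8m_eL²) = 2.327×10^-20 J, so ΔE = (4² − 2²)E_1 = 2.792×10^-19 J.
λ = hc/ΔE = (6.63×10^-34·3.00×10^8)/2.792×10^-19 = 7.12×10^-7 m = 712 nm.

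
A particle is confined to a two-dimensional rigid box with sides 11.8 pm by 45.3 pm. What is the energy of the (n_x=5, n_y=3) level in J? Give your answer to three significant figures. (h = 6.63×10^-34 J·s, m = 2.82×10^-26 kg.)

E = 3.58×10^-19 J

For a 2D rectangular well E = (h²/8m)·Σ n_i²/L_i² = (6.63×10^-34)²/(8·2.82×10^-26) · [5²/(11.8 pm)² + 3²/(45.3 pm)²].
Evaluating gives E = 3.58×10^-19 J.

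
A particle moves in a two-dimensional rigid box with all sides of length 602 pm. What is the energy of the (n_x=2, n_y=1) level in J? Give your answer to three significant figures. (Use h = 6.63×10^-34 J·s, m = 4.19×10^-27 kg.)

For a 2D rectangular well E = (h²/8m)·Σ n_i²/L_i² = (6.63×10^-34)²/(8·4.19×10^-27) · [2²/(602 pm)² + 1²/(602 pm)²].
Evaluating gives E = 1.81×10^-22 J.

E = 1.81×10^-22 J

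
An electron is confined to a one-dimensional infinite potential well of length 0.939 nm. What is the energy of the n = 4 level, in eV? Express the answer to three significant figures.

E_4 = 6.82 eV

For an infinite well E_n = n²h²/(8m_eL²), so E_1 = h²/(8m_eL²) = (6.626×10^-34)²/(8·9.109×10^-31·(9.39×10^-10 m)²) = 6.833×10^-20 J.
Then E_4 = 4²·E_1 = 16·6.833×10^-20 J = 1.093×10^-18 J.
Converting, E_4 = 1.093×10^-18 J / (1.602×10^-19 J/eV) = 6.82 eV.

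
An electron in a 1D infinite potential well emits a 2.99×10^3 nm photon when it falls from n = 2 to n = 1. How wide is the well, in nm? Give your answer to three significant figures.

The photon carries ΔE = hc/λ = 6.626×10^-34·2.998×10^8/2.99×10^-6 m = 6.644×10^-20 J.
Since ΔE = (2² − 1²)E_1, E_1 = 2.215×10^-20 J, and L = h/√(8m_eE_1) = 1.65×10^-9 m = 1.65 nm.

L = 1.65 nm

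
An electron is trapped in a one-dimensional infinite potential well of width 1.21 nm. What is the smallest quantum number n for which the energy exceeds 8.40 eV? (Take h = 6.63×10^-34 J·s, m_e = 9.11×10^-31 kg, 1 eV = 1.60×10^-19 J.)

E_1 = h²/(8m_eL²) = 4.120×10^-20 J = 0.2575 eV.
Need n² > 8.40/0.2575 = 32.62, i.e. n > 5.711.
The smallest integer satisfying this is n = 6.

n = 6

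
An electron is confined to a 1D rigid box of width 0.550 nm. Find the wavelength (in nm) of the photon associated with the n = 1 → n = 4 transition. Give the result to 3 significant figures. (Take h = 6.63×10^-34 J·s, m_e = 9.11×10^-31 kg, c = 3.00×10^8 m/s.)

E_1 = h²/(8m_eL²) = 1.994×10^-19 J, so ΔE = (4² − 1²)E_1 = 2.991×10^-18 J.
λ = hc/ΔE = (6.63×10^-34·3.00×10^8)/2.991×10^-18 = 6.65×10^-8 m = 66.5 nm.

λ = 66.5 nm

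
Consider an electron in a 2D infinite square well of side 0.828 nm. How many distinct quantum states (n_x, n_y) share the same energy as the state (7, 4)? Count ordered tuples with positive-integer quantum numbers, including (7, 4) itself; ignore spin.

degeneracy = 4

The level has n_x² + n_y² = 65. The ordered positive-integer solutions are (1, 8), (4, 7), (7, 4), (8, 1).
That gives 4 states.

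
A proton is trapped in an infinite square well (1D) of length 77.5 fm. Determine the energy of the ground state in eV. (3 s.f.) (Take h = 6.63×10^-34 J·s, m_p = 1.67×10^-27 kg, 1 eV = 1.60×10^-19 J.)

E_1 = 3.42×10^4 eV

For an infinite well E_n = n²h²/(8m_pL²), so E_1 = h²/(8m_pL²) = (6.63×10^-34)²/(8·1.67×10^-27·(7.75×10^-14 m)²) = 5.478×10^-15 J.
Converting, E_1 = 5.478×10^-15 J / (1.60×10^-19 J/eV) = 3.42×10^4 eV.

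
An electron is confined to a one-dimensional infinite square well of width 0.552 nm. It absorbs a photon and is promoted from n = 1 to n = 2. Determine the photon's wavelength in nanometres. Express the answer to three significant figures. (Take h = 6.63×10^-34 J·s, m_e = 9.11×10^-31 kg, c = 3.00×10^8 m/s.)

E_1 = h²/(8m_eL²) = 1.979×10^-19 J, so ΔE = (2² − 1²)E_1 = 5.937×10^-19 J.
λ = hc/ΔE = (6.63×10^-34·3.00×10^8)/5.937×10^-19 = 3.35×10^-7 m = 335 nm.

λ = 335 nm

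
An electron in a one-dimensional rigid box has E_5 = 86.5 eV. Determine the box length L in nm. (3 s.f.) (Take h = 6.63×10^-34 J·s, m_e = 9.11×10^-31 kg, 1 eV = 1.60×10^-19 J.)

From E_n = n²h²/(8m_eL²), L = n·h/√(8m_eE_n).
E_5 = 86.5 eV = 1.384×10^-17 J, so L = 5·6.63×10^-34/√(8·9.11×10^-31·1.384×10^-17) = 3.30×10^-10 m = 0.330 nm.

L = 0.330 nm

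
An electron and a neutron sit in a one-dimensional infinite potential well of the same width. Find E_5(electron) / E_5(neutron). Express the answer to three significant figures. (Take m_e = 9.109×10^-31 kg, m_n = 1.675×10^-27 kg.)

1.84×10^3

E_n ∝ 1/m at fixed n and L, so the ratio is m_n/m_e = 1.675×10^-27/9.109×10^-31 = 1.84×10^3.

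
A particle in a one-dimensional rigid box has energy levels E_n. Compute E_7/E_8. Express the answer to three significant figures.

E_n ∝ n², so E_7/E_8 = 7²/8² = 49/64 = 0.766.

0.766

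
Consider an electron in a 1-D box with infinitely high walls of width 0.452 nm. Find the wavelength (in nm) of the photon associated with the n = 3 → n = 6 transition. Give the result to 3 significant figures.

λ = 24.9 nm

E_1 = h²/(8m_eL²) = 2.949×10^-19 J, so ΔE = (6² − 3²)E_1 = 7.962×10^-18 J.
λ = hc/ΔE = (6.626×10^-34·2.998×10^8)/7.962×10^-18 = 2.49×10^-8 m = 24.9 nm.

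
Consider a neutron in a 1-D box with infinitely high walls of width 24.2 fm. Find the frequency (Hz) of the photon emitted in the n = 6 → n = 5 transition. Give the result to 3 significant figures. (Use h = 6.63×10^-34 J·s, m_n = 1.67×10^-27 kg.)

f = 9.32×10^20 Hz

E_1 = h²/(8m_nL²) = 5.618×10^-14 J and ΔE = (6² − 5²)E_1 = 6.180×10^-13 J.
f = ΔE/h = 6.180×10^-13/6.63×10^-34 = 9.32×10^20 Hz.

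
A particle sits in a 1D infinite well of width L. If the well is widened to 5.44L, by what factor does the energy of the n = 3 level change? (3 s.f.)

0.0338

E_n ∝ 1/L², so the energy scales by 1/5.44² = 0.0338.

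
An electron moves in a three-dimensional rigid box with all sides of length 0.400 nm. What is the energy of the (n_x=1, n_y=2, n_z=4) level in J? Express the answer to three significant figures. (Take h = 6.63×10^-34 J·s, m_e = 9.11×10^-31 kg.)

E = 7.92×10^-18 J

For a 3D rectangular well E = (h²/8m_e)·Σ n_i²/L_i² = (6.63×10^-34)²/(8·9.11×10^-31) · [1²/(0.400 nm)² + 2²/(0.400 nm)² + 4²/(0.400 nm)²].
Evaluating gives E = 7.92×10^-18 J.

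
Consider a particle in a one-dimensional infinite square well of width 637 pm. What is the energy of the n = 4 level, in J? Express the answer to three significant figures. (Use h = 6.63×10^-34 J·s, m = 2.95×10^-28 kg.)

For an infinite well E_n = n²h²/(8mL²), so E_1 = h²/(8mL²) = (6.63×10^-34)²/(8·2.95×10^-28·(6.37×10^-10 m)²) = 4.590×10^-22 J.
Then E_4 = 4²·E_1 = 16·4.590×10^-22 J = 7.34×10^-21 J.

E_4 = 7.34×10^-21 J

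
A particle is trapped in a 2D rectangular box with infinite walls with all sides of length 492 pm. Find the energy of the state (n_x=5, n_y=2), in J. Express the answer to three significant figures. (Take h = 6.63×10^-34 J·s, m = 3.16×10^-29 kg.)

For a 2D rectangular well E = (h²/8m)·Σ n_i²/L_i² = (6.63×10^-34)²/(8·3.16×10^-29) · [5²/(492 pm)² + 2²/(492 pm)²].
Evaluating gives E = 2.08×10^-19 J.

E = 2.08×10^-19 J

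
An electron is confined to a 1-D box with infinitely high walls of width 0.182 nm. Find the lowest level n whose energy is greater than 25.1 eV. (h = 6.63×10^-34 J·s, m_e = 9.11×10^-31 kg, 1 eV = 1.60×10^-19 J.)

n = 2

E_1 = h²/(8m_eL²) = 1.821×10^-18 J = 11.38 eV.
Need n² > 25.1/11.38 = 2.206, i.e. n > 1.485.
The smallest integer satisfying this is n = 2.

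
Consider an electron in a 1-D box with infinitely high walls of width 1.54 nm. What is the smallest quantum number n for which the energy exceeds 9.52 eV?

E_1 = h²/(8m_eL²) = 2.540×10^-20 J = 0.1586 eV.
Need n² > 9.52/0.1586 = 60.03, i.e. n > 7.748.
The smallest integer satisfying this is n = 8.

n = 8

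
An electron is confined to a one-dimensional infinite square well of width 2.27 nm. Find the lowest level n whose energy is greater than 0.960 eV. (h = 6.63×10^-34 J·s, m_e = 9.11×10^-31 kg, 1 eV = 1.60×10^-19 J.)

E_1 = h²/(8m_eL²) = 1.170×10^-20 J = 0.07313 eV.
Need n² > 0.960/0.07313 = 13.13, i.e. n > 3.624.
The smallest integer satisfying this is n = 4.

n = 4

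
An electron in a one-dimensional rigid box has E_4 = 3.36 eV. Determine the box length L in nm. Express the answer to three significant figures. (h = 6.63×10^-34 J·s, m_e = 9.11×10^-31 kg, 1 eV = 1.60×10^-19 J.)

From E_n = n²h²/(8m_eL²), L = n·h/√(8m_eE_n).
E_4 = 3.36 eV = 5.376×10^-19 J, so L = 4·6.63×10^-34/√(8·9.11×10^-31·5.376×10^-19) = 1.34×10^-9 m = 1.34 nm.

L = 1.34 nm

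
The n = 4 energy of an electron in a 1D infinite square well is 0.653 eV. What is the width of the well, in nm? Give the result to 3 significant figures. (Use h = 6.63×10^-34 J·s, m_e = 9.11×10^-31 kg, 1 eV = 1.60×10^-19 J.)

L = 3.04 nm

From E_n = n²h²/(8m_eL²), L = n·h/√(8m_eE_n).
E_4 = 0.653 eV = 1.045×10^-19 J, so L = 4·6.63×10^-34/√(8·9.11×10^-31·1.045×10^-19) = 3.04×10^-9 m = 3.04 nm.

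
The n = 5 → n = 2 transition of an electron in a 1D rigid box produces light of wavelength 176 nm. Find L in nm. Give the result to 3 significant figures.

The photon carries ΔE = hc/λ = 6.626×10^-34·2.998×10^8/1.76×10^-7 m = 1.129×10^-18 J.
Since ΔE = (5² − 2²)E_1, E_1 = 5.376×10^-20 J, and L = h/√(8m_eE_1) = 1.06×10^-9 m = 1.06 nm.

L = 1.06 nm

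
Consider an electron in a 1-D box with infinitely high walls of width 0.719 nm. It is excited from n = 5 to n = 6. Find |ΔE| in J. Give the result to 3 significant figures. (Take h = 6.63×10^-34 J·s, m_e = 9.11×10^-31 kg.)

|ΔE| = 1.28×10^-18 J

E_1 = h²/(8m_eL²) = 1.167×10^-19 J.
|ΔE| = |5² − 6²|·E_1 = 11·1.167×10^-19 J = 1.28×10^-18 J.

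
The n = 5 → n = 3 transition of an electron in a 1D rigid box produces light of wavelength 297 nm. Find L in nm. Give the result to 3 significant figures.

The photon carries ΔE = hc/λ = 6.626×10^-34·2.998×10^8/2.97×10^-7 m = 6.688×10^-19 J.
Since ΔE = (5² − 3²)E_1, E_1 = 4.180×10^-20 J, and L = h/√(8m_eE_1) = 1.20×10^-9 m = 1.20 nm.

L = 1.20 nm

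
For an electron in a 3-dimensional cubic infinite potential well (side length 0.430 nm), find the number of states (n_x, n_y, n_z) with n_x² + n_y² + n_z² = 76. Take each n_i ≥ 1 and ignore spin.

degeneracy = 3

The level has n_x² + n_y² + n_z² = 76. The ordered positive-integer solutions are (2, 6, 6), (6, 2, 6), (6, 6, 2).
That gives 3 states.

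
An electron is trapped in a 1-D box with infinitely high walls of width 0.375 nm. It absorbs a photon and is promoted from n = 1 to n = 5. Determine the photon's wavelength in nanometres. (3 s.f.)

E_1 = h²/(8m_eL²) = 4.284×10^-19 J, so ΔE = (5² − 1²)E_1 = 1.028×10^-17 J.
λ = hc/ΔE = (6.626×10^-34·2.998×10^8)/1.028×10^-17 = 1.93×10^-8 m = 19.3 nm.

λ = 19.3 nm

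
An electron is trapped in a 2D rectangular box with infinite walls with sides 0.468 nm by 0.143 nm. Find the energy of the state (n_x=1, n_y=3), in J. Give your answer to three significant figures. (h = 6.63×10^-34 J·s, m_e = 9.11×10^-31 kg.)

E = 2.68×10^-17 J

For a 2D rectangular well E = (h²/8m_e)·Σ n_i²/L_i² = (6.63×10^-34)²/(8·9.11×10^-31) · [1²/(0.468 nm)² + 3²/(0.143 nm)²].
Evaluating gives E = 2.68×10^-17 J.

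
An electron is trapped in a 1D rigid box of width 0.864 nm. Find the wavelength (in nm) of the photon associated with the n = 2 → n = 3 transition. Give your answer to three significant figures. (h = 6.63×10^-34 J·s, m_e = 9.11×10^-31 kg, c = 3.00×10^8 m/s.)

E_1 = h²/(8m_eL²) = 8.080×10^-20 J, so ΔE = (3² − 2²)E_1 = 4.040×10^-19 J.
λ = hc/ΔE = (6.63×10^-34·3.00×10^8)/4.040×10^-19 = 4.92×10^-7 m = 492 nm.

λ = 492 nm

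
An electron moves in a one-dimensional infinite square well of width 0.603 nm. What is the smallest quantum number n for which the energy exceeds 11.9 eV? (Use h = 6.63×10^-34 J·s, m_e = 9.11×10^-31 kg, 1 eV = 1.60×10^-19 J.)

n = 4

E_1 = h²/(8m_eL²) = 1.659×10^-19 J = 1.037 eV.
Need n² > 11.9/1.037 = 11.48, i.e. n > 3.388.
The smallest integer satisfying this is n = 4.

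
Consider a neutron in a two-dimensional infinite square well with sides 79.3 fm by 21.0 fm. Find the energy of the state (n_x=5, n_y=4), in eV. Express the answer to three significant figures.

For a 2D rectangular well E = (h²/8m_n)·Σ n_i²/L_i² = (6.626×10^-34)²/(8·1.675×10^-27) · [5²/(79.3 fm)² + 4²/(21.0 fm)²].
Evaluating gives E = 1.319×10^-12 J = 8.23×10^6 eV.

E = 8.23×10^6 eV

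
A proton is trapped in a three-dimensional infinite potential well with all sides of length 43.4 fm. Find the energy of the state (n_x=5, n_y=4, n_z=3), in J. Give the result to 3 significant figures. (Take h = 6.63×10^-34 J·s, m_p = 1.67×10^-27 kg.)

E = 8.73×10^-13 J

For a 3D rectangular well E = (h²/8m_p)·Σ n_i²/L_i² = (6.63×10^-34)²/(8·1.67×10^-27) · [5²/(43.4 fm)² + 4²/(43.4 fm)² + 3²/(43.4 fm)²].
Evaluating gives E = 8.73×10^-13 J.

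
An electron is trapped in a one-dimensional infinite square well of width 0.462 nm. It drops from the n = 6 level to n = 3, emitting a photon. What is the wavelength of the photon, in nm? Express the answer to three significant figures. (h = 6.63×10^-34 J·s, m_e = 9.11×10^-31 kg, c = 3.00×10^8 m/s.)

E_1 = h²/(8m_eL²) = 2.826×10^-19 J, so ΔE = (6² − 3²)E_1 = 7.630×10^-18 J.
λ = hc/ΔE = (6.63×10^-34·3.00×10^8)/7.630×10^-18 = 2.61×10^-8 m = 26.1 nm.

λ = 26.1 nm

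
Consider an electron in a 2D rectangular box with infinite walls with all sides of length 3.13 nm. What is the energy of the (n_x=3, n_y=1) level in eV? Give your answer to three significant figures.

E = 0.384 eV

For a 2D rectangular well E = (h²/8m_e)·Σ n_i²/L_i² = (6.626×10^-34)²/(8·9.109×10^-31) · [3²/(3.13 nm)² + 1²/(3.13 nm)²].
Evaluating gives E = 6.150×10^-20 J = 0.384 eV.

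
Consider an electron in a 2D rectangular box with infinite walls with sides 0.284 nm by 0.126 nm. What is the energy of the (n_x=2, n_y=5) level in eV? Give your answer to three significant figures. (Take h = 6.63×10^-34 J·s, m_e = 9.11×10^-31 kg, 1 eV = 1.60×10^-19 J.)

For a 2D rectangular well E = (h²/8m_e)·Σ n_i²/L_i² = (6.63×10^-34)²/(8·9.11×10^-31) · [2²/(0.284 nm)² + 5²/(0.126 nm)²].
Evaluating gives E = 9.797×10^-17 J = 612 eV.

E = 612 eV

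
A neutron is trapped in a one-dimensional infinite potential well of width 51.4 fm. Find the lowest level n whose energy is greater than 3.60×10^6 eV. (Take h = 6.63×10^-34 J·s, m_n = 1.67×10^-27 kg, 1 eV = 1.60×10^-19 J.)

E_1 = h²/(8m_nL²) = 1.245×10^-14 J = 7.781×10^4 eV.
Need n² > 3.60×10^6/7.781×10^4 = 46.27, i.e. n > 6.802.
The smallest integer satisfying this is n = 7.

n = 7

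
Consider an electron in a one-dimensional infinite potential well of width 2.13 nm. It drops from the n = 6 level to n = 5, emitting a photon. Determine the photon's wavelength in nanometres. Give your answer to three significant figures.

E_1 = h²/(8m_eL²) = 1.328×10^-20 J, so ΔE = (6² − 5²)E_1 = 1.461×10^-19 J.
λ = hc/ΔE = (6.626×10^-34·2.998×10^8)/1.461×10^-19 = 1.36×10^-6 m = 1.36×10^3 nm.

λ = 1.36×10^3 nm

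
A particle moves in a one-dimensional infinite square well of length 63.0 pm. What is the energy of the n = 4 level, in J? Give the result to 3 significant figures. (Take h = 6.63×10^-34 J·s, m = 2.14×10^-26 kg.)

E_4 = 1.04×10^-20 J

For an infinite well E_n = n²h²/(8mL²), so E_1 = h²/(8mL²) = (6.63×10^-34)²/(8·2.14×10^-26·(6.30×10^-11 m)²) = 6.469×10^-22 J.
Then E_4 = 4²·E_1 = 16·6.469×10^-22 J = 1.04×10^-20 J.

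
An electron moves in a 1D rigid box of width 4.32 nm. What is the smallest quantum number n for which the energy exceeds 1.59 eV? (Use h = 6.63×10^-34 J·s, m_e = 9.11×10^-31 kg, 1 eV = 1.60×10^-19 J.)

E_1 = h²/(8m_eL²) = 3.232×10^-21 J = 0.02020 eV.
Need n² > 1.59/0.02020 = 78.71, i.e. n > 8.872.
The smallest integer satisfying this is n = 9.

n = 9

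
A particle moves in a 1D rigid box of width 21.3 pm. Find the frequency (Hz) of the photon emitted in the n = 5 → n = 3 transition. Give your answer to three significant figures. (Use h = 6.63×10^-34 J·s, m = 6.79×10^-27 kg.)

f = 4.30×10^14 Hz

E_1 = h²/(8mL²) = 1.784×10^-20 J and ΔE = (5² − 3²)E_1 = 2.854×10^-19 J.
f = ΔE/h = 2.854×10^-19/6.63×10^-34 = 4.30×10^14 Hz.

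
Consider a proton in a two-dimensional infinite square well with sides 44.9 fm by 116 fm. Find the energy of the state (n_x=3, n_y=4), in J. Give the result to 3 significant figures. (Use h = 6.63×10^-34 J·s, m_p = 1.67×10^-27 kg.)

For a 2D rectangular well E = (h²/8m_p)·Σ n_i²/L_i² = (6.63×10^-34)²/(8·1.67×10^-27) · [3²/(44.9 fm)² + 4²/(116 fm)²].
Evaluating gives E = 1.86×10^-13 J.

E = 1.86×10^-13 J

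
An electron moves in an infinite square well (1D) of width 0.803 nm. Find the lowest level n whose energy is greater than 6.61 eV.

E_1 = h²/(8m_eL²) = 9.344×10^-20 J = 0.5833 eV.
Need n² > 6.61/0.5833 = 11.33, i.e. n > 3.366.
The smallest integer satisfying this is n = 4.

n = 4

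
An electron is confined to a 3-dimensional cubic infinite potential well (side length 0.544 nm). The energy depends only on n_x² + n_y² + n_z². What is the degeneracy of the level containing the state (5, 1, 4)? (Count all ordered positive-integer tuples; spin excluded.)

degeneracy = 6

The level has n_x² + n_y² + n_z² = 42. The ordered positive-integer solutions are (1, 4, 5), (1, 5, 4), (4, 1, 5), (4, 5, 1), (5, 1, 4), (5, 4, 1).
That gives 6 states.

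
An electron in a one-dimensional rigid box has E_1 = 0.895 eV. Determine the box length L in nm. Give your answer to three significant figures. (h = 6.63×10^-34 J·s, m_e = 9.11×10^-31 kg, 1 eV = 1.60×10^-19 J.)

L = 0.649 nm

From E_n = n²h²/(8m_eL²), L = n·h/√(8m_eE_n).
E_1 = 0.895 eV = 1.432×10^-19 J, so L = 1·6.63×10^-34/√(8·9.11×10^-31·1.432×10^-19) = 6.49×10^-10 m = 0.649 nm.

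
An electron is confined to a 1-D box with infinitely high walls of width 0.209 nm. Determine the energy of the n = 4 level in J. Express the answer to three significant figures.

E_4 = 2.21×10^-17 J

For an infinite well E_n = n²h²/(8m_eL²), so E_1 = h²/(8m_eL²) = (6.626×10^-34)²/(8·9.109×10^-31·(2.09×10^-10 m)²) = 1.379×10^-18 J.
Then E_4 = 4²·E_1 = 16·1.379×10^-18 J = 2.21×10^-17 J.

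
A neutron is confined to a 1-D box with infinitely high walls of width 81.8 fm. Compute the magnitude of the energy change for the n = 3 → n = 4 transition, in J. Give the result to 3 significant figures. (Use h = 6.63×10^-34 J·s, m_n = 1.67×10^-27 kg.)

|ΔE| = 3.44×10^-14 J

E_1 = h²/(8m_nL²) = 4.917×10^-15 J.
|ΔE| = |3² − 4²|·E_1 = 7·4.917×10^-15 J = 3.44×10^-14 J.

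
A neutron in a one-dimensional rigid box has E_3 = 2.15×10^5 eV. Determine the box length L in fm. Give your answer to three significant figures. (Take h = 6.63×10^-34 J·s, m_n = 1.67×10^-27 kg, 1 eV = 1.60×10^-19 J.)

L = 92.8 fm

From E_n = n²h²/(8m_nL²), L = n·h/√(8m_nE_n).
E_3 = 2.15×10^5 eV = 3.440×10^-14 J, so L = 3·6.63×10^-34/√(8·1.67×10^-27·3.440×10^-14) = 9.28×10^-14 m = 92.8 fm.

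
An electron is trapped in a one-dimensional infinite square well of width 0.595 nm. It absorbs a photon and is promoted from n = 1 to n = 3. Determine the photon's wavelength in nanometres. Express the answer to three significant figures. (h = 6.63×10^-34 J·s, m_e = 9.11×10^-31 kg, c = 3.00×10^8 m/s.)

E_1 = h²/(8m_eL²) = 1.704×10^-19 J, so ΔE = (3² − 1²)E_1 = 1.363×10^-18 J.
λ = hc/ΔE = (6.63×10^-34·3.00×10^8)/1.363×10^-18 = 1.46×10^-7 m = 146 nm.

λ = 146 nm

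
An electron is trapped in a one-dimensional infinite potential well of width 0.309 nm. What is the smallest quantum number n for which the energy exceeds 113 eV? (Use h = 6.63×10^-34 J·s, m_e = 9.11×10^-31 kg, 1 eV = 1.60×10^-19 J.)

n = 6

E_1 = h²/(8m_eL²) = 6.317×10^-19 J = 3.948 eV.
Need n² > 113/3.948 = 28.62, i.e. n > 5.350.
The smallest integer satisfying this is n = 6.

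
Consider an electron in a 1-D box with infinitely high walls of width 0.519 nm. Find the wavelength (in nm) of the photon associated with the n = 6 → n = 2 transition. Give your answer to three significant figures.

E_1 = h²/(8m_eL²) = 2.237×10^-19 J, so ΔE = (6² − 2²)E_1 = 7.158×10^-18 J.
λ = hc/ΔE = (6.626×10^-34·2.998×10^8)/7.158×10^-18 = 2.78×10^-8 m = 27.8 nm.

λ = 27.8 nm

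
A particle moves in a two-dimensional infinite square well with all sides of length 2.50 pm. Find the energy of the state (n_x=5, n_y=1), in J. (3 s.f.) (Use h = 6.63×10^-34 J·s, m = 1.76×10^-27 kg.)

E = 1.30×10^-16 J

For a 2D rectangular well E = (h²/8m)·Σ n_i²/L_i² = (6.63×10^-34)²/(8·1.76×10^-27) · [5²/(2.50 pm)² + 1²/(2.50 pm)²].
Evaluating gives E = 1.30×10^-16 J.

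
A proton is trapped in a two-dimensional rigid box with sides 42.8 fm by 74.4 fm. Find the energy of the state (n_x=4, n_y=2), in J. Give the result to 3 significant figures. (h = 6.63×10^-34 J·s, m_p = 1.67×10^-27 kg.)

For a 2D rectangular well E = (h²/8m_p)·Σ n_i²/L_i² = (6.63×10^-34)²/(8·1.67×10^-27) · [4²/(42.8 fm)² + 2²/(74.4 fm)²].
Evaluating gives E = 3.11×10^-13 J.

E = 3.11×10^-13 J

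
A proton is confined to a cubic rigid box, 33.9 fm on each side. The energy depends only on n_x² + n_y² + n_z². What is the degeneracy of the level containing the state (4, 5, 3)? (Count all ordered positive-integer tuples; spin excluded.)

The level has n_x² + n_y² + n_z² = 50. The ordered positive-integer solutions are (3, 4, 5), (3, 5, 4), (4, 3, 5), (4, 5, 3), (5, 3, 4), (5, 4, 3).
That gives 6 states.

degeneracy = 6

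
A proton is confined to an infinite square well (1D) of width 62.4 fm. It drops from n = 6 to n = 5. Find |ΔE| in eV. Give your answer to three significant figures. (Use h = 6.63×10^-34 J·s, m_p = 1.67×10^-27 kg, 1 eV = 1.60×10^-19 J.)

|ΔE| = 5.81×10^5 eV

E_1 = h²/(8m_pL²) = 8.450×10^-15 J.
|ΔE| = |6² − 5²|·E_1 = 11·8.450×10^-15 J = 9.295×10^-14 J = 5.81×10^5 eV.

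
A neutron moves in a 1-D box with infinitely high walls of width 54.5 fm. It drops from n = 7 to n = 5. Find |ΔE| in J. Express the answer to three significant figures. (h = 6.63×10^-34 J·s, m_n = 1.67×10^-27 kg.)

|ΔE| = 2.66×10^-13 J

E_1 = h²/(8m_nL²) = 1.108×10^-14 J.
|ΔE| = |7² − 5²|·E_1 = 24·1.108×10^-14 J = 2.66×10^-13 J.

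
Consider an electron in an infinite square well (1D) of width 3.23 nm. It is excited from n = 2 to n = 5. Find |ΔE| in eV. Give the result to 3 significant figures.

E_1 = h²/(8m_eL²) = 5.775×10^-21 J.
|ΔE| = |2² − 5²|·E_1 = 21·5.775×10^-21 J = 1.213×10^-19 J = 0.757 eV.

|ΔE| = 0.757 eV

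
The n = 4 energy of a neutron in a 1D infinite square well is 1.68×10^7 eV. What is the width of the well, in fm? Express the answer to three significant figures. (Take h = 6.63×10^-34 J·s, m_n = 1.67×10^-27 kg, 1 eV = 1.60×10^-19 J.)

From E_n = n²h²/(8m_nL²), L = n·h/√(8m_nE_n).
E_4 = 1.68×10^7 eV = 2.688×10^-12 J, so L = 4·6.63×10^-34/√(8·1.67×10^-27·2.688×10^-12) = 1.40×10^-14 m = 14.0 fm.

L = 14.0 fm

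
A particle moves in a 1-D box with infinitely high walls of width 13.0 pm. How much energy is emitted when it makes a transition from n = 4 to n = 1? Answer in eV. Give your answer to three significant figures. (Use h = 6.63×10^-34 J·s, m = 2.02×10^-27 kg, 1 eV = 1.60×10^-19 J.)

E_1 = h²/(8mL²) = 1.610×10^-19 J.
|ΔE| = |4² − 1²|·E_1 = 15·1.610×10^-19 J = 2.415×10^-18 J = 15.1 eV.

|ΔE| = 15.1 eV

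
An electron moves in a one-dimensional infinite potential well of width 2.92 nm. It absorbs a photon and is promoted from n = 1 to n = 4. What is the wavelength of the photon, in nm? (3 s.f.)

E_1 = h²/(8m_eL²) = 7.066×10^-21 J, so ΔE = (4² − 1²)E_1 = 1.060×10^-19 J.
λ = hc/ΔE = (6.626×10^-34·2.998×10^8)/1.060×10^-19 = 1.87×10^-6 m = 1.87×10^3 nm.

λ = 1.87×10^3 nm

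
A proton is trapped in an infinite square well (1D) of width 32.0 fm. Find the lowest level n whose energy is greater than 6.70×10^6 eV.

E_1 = h²/(8m_pL²) = 3.203×10^-14 J = 1.999×10^5 eV.
Need n² > 6.70×10^6/1.999×10^5 = 33.52, i.e. n > 5.790.
The smallest integer satisfying this is n = 6.

n = 6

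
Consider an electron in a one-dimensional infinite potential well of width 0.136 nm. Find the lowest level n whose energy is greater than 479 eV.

E_1 = h²/(8m_eL²) = 3.257×10^-18 J = 20.33 eV.
Need n² > 479/20.33 = 23.56, i.e. n > 4.854.
The smallest integer satisfying this is n = 5.

n = 5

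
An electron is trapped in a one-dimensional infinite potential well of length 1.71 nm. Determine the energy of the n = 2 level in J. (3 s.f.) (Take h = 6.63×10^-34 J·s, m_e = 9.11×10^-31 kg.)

E_2 = 8.25×10^-20 J

For an infinite well E_n = n²h²/(8m_eL²), so E_1 = h²/(8m_eL²) = (6.63×10^-34)²/(8·9.11×10^-31·(1.71×10^-9 m)²) = 2.063×10^-20 J.
Then E_2 = 2²·E_1 = 4·2.063×10^-20 J = 8.25×10^-20 J.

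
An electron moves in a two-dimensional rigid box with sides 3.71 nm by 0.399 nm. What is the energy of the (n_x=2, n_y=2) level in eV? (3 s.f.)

For a 2D rectangular well E = (h²/8m_e)·Σ n_i²/L_i² = (6.626×10^-34)²/(8·9.109×10^-31) · [2²/(3.71 nm)² + 2²/(0.399 nm)²].
Evaluating gives E = 1.531×10^-18 J = 9.56 eV.

E = 9.56 eV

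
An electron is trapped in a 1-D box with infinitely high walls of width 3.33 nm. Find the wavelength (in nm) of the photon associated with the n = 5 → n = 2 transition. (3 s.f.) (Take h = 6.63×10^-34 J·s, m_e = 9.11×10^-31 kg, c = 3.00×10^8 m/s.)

λ = 1.74×10^3 nm

E_1 = h²/(8m_eL²) = 5.439×10^-21 J, so ΔE = (5² − 2²)E_1 = 1.142×10^-19 J.
λ = hc/ΔE = (6.63×10^-34·3.00×10^8)/1.142×10^-19 = 1.74×10^-6 m = 1.74×10^3 nm.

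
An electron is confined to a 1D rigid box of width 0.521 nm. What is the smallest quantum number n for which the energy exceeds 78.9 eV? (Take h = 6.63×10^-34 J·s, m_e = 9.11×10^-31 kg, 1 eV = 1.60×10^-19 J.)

E_1 = h²/(8m_eL²) = 2.222×10^-19 J = 1.389 eV.
Need n² > 78.9/1.389 = 56.80, i.e. n > 7.537.
The smallest integer satisfying this is n = 8.

n = 8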